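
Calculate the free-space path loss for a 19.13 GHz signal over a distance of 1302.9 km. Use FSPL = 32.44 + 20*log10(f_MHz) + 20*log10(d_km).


f = 19.13 GHz = 19130.0000 MHz
d = 1302.9 km
FSPL = 32.44 + 20*log10(19130.0000) + 20*log10(1302.9)
FSPL = 32.44 + 85.6343 + 62.2982
FSPL = 180.3725 dB

180.3725 dB


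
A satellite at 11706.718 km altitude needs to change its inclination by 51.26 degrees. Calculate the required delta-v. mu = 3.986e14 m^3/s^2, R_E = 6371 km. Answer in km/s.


r = 18077.7180 km = 1.8077718e+07 m
V = sqrt(mu/r) = 4695.6622 m/s
di = 51.26 deg = 0.8946558 rad
dV = 2*V*sin(di/2) = 2*4695.6622*sin(0.4473279)
dV = 4062.2914 m/s = 4.0623 km/s

4.0623 km/s


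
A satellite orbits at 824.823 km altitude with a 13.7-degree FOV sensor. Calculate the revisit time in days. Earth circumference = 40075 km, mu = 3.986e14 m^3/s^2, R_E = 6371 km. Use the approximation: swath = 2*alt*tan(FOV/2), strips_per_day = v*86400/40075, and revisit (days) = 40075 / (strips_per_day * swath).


swath = 2*824.823*tan(0.1195551) = 198.1686 km
v = sqrt(mu/r) = 7442.6640 m/s = 7.4427 km/s
strips/day = v*86400/40075 = 7.4427*86400/40075 = 16.0461
coverage/day = strips * swath = 16.0461 * 198.1686 = 3179.8266 km
revisit = 40075 / 3179.8266 = 12.6029 days

12.6029 days


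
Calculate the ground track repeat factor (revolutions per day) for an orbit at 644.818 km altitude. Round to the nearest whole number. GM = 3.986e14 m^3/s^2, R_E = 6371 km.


r = 7.015818e+06 m
T = 2*pi*sqrt(r^3/mu) = 5848.2872 s = 97.4715 min
revs/day = 1440 / 97.4715 = 14.7736
Rounded: 15 revolutions per day

15 revolutions per day


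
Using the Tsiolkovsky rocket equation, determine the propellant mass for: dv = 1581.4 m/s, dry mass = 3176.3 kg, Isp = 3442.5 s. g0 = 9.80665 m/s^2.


ve = Isp * g0 = 3442.5 * 9.80665 = 33759.392625 m/s
mass ratio = exp(dv/ve) = exp(1581.4/33759.392625) = 1.04795774
m_prop = m_dry * (mr - 1) = 3176.3 * (1.04795774 - 1)
m_prop = 152.3282 kg

152.3282 kg


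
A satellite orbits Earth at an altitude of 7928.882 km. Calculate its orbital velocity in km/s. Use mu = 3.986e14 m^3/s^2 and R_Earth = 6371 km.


r = R_E + alt = 6371.0 + 7928.882 = 14299.8820 km = 1.4299882e+07 m
v = sqrt(mu/r) = sqrt(3.986e14 / 1.4299882e+07) = 5279.6170 m/s = 5.2796 km/s

5.2796 km/s


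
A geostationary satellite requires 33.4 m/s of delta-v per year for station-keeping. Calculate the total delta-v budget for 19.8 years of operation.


dV = rate * years = 33.4 * 19.8
dV = 661.3200 m/s

661.3200 m/s


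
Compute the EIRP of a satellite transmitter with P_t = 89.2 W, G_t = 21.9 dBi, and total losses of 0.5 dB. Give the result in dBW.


Pt = 89.2 W = 19.5036 dBW
EIRP = Pt_dBW + Gt - losses = 19.5036 + 21.9 - 0.5 = 40.9036 dBW

40.9036 dBW


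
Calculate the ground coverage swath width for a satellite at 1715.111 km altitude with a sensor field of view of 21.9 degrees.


FOV = 21.9 deg = 0.3822271 rad
swath = 2 * alt * tan(FOV/2) = 2 * 1715.111 * tan(0.1911136)
swath = 2 * 1715.111 * 0.1934748
swath = 663.6616 km

663.6616 km


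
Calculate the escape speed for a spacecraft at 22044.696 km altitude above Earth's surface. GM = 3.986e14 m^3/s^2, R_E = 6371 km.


r = 6371.0 + 22044.696 = 28415.6960 km = 2.8415696e+07 m
v_esc = sqrt(2*mu/r) = sqrt(2*3.986e14 / 2.8415696e+07)
v_esc = 5296.6893 m/s = 5.2967 km/s

5.2967 km/s


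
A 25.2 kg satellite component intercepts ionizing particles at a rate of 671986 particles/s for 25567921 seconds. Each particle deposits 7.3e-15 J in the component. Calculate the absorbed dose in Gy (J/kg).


Total energy deposited = rate * time * E_per
  = 671986 * 25567921 * 7.3e-15 = 0.1254234 J
Dose = E_total / mass = 0.1254234 / 25.2
Dose = 0.004977118 Gy

0.0050 Gy


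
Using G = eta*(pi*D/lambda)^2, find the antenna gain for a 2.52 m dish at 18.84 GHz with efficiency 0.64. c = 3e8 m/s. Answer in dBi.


lambda = c/f = 3e8 / 1.884e+10 = 0.01592357 m
G = eta*(pi*D/lambda)^2 = 0.64*(pi*2.52/0.01592357)^2
G = 158197.6721 (linear)
G = 10*log10(158197.6721) = 51.9920 dBi

51.9920 dBi


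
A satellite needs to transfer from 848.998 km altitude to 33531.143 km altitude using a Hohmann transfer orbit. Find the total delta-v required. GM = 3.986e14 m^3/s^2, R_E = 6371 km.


r1 = 7219.9980 km = 7.219998e+06 m
r2 = 39902.1430 km = 3.9902143e+07 m
dv1 = sqrt(mu/r1)*(sqrt(2*r2/(r1+r2)) - 1) = 2239.2331 m/s
dv2 = sqrt(mu/r2)*(1 - sqrt(2*r1/(r1+r2))) = 1410.9960 m/s
total dv = |dv1| + |dv2| = 2239.2331 + 1410.9960 = 3650.2291 m/s = 3.6502 km/s

3.6502 km/s


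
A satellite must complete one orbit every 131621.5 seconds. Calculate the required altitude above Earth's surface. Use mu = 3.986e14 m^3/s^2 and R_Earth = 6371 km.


T = 131621.5 s
r = (mu*T^2/(4*pi^2))^(1/3) = (3.986e14 * 131621.5^2 / (4*pi^2))^(1/3)
r = 5.5925569e+07 m = 55925.5688 km
alt = r - R_E = 55925.5688 - 6371 = 49554.5688 km

49554.5688 km


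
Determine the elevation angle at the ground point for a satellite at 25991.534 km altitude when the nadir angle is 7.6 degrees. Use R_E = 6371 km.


r = R_E + alt = 32362.5340 km
Law of sines in the satellite / Earth-center / ground-point triangle:
  sin(nadir)/R_E = sin(90 + el)/r  =>  cos(el) = (r/R_E)*sin(nadir)
cos(el) = (32362.5340 / 6371.0000) * sin(7.6 deg) = 0.6718179
el = arccos(0.6718179) = 47.7925 deg
(Earth-central angle = 90 - nadir - el = 34.6075 deg)

47.7925 degrees


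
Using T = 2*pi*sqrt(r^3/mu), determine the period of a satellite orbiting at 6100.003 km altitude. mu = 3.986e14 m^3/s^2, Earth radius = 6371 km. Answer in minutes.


r = 12471.0030 km = 1.2471003e+07 m
T = 2*pi*sqrt(r^3/mu) = 2*pi*sqrt(1.9395642e+21 / 3.986e14)
T = 13860.0021 s = 231.0000 min

231.0000 minutes


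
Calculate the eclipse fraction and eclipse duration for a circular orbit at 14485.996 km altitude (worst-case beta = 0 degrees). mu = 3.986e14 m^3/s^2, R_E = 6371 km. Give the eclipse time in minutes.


r = 20856.9960 km
T = 499.6175 min
Eclipse fraction = arcsin(R_E/r)/pi = arcsin(6371.0000/20856.9960)/pi
= arcsin(0.3054611)/pi = 0.09881058
Eclipse duration = 0.09881058 * 499.6175 = 49.3675 min

49.3675 minutes


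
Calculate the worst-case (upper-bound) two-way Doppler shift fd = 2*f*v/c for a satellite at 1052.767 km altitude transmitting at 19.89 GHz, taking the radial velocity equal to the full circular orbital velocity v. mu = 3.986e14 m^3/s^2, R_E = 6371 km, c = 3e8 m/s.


r = 7.423767e+06 m
v = sqrt(mu/r) = 7327.5110 m/s (worst-case radial velocity)
f = 19.89 GHz = 1.989e+10 Hz
fd = 2*f*v/c = 2*1.989e+10*7327.5110/3.0e+08
fd = 971627.9624 Hz

971627.9624 Hz


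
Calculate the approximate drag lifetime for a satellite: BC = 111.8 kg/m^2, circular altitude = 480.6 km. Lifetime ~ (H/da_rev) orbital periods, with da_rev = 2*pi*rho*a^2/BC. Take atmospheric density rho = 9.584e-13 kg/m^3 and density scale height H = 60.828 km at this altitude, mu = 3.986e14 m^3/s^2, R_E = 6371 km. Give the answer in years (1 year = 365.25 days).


a = R_E + alt = 6851.6000 km = 6.8516e+06 m
da_rev = 2*pi*rho*a^2/BC = 2*pi*9.584e-13*(6.8516e+06)^2/111.8 = 2.528534 m per revolution
N = H/da_rev = 60828.0000 m / 2.528534 m = 24056.6232 revolutions
P = 2*pi*sqrt(a^3/mu) = 5644.1588 s
lifetime = N*P = 24056.6232 * 5644.1588 = 1.357794e+08 s = 1571.5208 days
years = 1571.5208 / 365.25 = 4.3026 years

4.3026 years


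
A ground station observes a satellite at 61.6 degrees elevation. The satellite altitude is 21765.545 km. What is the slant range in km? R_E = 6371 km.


h = 21765.545 km, el = 61.6 deg
d = -R_E*sin(el) + sqrt((R_E*sin(el))^2 + 2*R_E*h + h^2)
d = -6371.0000*sin(1.0751) + sqrt((6371.0000*0.8796486)^2 + 2*6371.0000*21765.545 + 21765.545^2)
d = 22368.6573 km

22368.6573 km


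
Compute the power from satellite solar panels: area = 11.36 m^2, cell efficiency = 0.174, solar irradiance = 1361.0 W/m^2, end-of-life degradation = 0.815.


P = area * eta * S * degradation
P = 11.36 * 0.174 * 1361.0 * 0.815
P = 2192.5187 W

2192.5187 W


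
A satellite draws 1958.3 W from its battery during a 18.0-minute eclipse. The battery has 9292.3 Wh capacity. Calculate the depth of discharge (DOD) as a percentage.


E_used = P * t / 60 = 1958.3 * 18.0 / 60 = 587.4900 Wh
DOD = E_used / E_total * 100 = 587.4900 / 9292.3 * 100
DOD = 6.3223 %

6.3223 %


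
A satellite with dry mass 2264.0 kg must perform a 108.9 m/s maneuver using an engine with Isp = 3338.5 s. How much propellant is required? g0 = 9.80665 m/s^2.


ve = Isp * g0 = 3338.5 * 9.80665 = 32739.501025 m/s
mass ratio = exp(dv/ve) = exp(108.9/32739.501025) = 1.00333180
m_prop = m_dry * (mr - 1) = 2264.0 * (1.00333180 - 1)
m_prop = 7.5432 kg

7.5432 kg


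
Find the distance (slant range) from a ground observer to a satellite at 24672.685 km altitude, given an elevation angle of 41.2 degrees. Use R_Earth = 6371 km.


h = 24672.685 km, el = 41.2 deg
d = -R_E*sin(el) + sqrt((R_E*sin(el))^2 + 2*R_E*h + h^2)
d = -6371.0000*sin(0.7190757) + sqrt((6371.0000*0.6586895)^2 + 2*6371.0000*24672.685 + 24672.685^2)
d = 26474.8350 km

26474.8350 km


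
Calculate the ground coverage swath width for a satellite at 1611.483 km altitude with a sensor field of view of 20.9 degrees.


FOV = 20.9 deg = 0.3647738 rad
swath = 2 * alt * tan(FOV/2) = 2 * 1611.483 * tan(0.1823869)
swath = 2 * 1611.483 * 0.1844365
swath = 594.4327 km

594.4327 km


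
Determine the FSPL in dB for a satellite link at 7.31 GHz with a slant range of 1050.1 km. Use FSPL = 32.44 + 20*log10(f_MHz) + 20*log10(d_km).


f = 7.31 GHz = 7310.0000 MHz
d = 1050.1 km
FSPL = 32.44 + 20*log10(7310.0000) + 20*log10(1050.1)
FSPL = 32.44 + 77.2783 + 60.4246
FSPL = 170.1430 dB

170.1430 dB


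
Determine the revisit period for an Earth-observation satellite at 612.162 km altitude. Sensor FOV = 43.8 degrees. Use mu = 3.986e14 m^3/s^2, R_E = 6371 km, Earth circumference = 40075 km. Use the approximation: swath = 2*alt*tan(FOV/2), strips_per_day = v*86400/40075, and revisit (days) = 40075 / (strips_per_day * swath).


swath = 2*612.162*tan(0.3822271) = 492.1751 km
v = sqrt(mu/r) = 7555.1413 m/s = 7.5551 km/s
strips/day = v*86400/40075 = 7.5551*86400/40075 = 16.2886
coverage/day = strips * swath = 16.2886 * 492.1751 = 8016.8255 km
revisit = 40075 / 8016.8255 = 4.9989 days

4.9989 days


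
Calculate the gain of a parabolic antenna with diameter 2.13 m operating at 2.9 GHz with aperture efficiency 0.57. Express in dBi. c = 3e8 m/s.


lambda = c/f = 3e8 / 2.9e+09 = 0.1034483 m
G = eta*(pi*D/lambda)^2 = 0.57*(pi*2.13/0.1034483)^2
G = 2384.9940 (linear)
G = 10*log10(2384.9940) = 33.7749 dBi

33.7749 dBi


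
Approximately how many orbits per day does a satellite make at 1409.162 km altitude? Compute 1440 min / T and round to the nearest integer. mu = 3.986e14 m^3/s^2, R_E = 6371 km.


r = 7.780162e+06 m
T = 2*pi*sqrt(r^3/mu) = 6829.5829 s = 113.8264 min
revs/day = 1440 / 113.8264 = 12.6508
Rounded: 13 revolutions per day

13 revolutions per day


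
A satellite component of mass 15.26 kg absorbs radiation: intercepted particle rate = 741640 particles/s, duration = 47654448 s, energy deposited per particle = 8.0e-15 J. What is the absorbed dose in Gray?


Total energy deposited = rate * time * E_per
  = 741640 * 47654448 * 8.0e-15 = 0.2827396 J
Dose = E_total / mass = 0.2827396 / 15.26
Dose = 0.01852815 Gy

0.0185 Gy


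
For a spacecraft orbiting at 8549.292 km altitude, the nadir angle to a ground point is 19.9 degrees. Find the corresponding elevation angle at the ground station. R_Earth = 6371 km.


r = R_E + alt = 14920.2920 km
Law of sines in the satellite / Earth-center / ground-point triangle:
  sin(nadir)/R_E = sin(90 + el)/r  =>  cos(el) = (r/R_E)*sin(nadir)
cos(el) = (14920.2920 / 6371.0000) * sin(19.9 deg) = 0.7971374
el = arccos(0.7971374) = 37.1424 deg
(Earth-central angle = 90 - nadir - el = 32.9576 deg)

37.1424 degrees


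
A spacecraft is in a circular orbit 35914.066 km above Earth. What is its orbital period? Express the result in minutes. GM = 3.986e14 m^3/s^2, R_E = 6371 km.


r = 42285.0660 km = 4.2285066e+07 m
T = 2*pi*sqrt(r^3/mu) = 2*pi*sqrt(7.5606832e+22 / 3.986e14)
T = 86534.9885 s = 1442.2498 min

1442.2498 minutes


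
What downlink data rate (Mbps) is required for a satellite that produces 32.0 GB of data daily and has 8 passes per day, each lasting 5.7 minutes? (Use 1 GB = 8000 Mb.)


total contact time = 8 * 5.7 * 60 = 2736.0000 s
data = 32.0 GB = 256000.0000 Mb
rate = 256000.0000 / 2736.0000 = 93.5673 Mbps

93.5673 Mbps


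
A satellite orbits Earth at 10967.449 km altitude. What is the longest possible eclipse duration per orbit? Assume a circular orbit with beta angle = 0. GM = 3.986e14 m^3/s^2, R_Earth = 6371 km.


r = 17338.4490 km
T = 378.6826 min
Eclipse fraction = arcsin(R_E/r)/pi = arcsin(6371.0000/17338.4490)/pi
= arcsin(0.3674492)/pi = 0.1197688
Eclipse duration = 0.1197688 * 378.6826 = 45.3544 min

45.3544 minutes


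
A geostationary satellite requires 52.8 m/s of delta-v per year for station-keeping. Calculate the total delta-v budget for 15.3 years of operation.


dV = rate * years = 52.8 * 15.3
dV = 807.8400 m/s

807.8400 m/s


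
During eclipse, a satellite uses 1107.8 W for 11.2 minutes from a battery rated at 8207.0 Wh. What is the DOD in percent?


E_used = P * t / 60 = 1107.8 * 11.2 / 60 = 206.7893 Wh
DOD = E_used / E_total * 100 = 206.7893 / 8207.0 * 100
DOD = 2.5197 %

2.5197 %


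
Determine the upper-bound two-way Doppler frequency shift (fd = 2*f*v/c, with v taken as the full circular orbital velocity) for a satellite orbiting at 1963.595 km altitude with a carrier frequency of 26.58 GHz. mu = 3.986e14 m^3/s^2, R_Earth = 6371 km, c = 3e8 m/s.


r = 8.334595e+06 m
v = sqrt(mu/r) = 6915.5448 m/s (worst-case radial velocity)
f = 26.58 GHz = 2.658e+10 Hz
fd = 2*f*v/c = 2*2.658e+10*6915.5448/3.0e+08
fd = 1.2254345e+06 Hz

1.2254e+06 Hz


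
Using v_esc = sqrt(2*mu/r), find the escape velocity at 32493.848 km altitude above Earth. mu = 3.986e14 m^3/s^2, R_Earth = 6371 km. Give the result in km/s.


r = 6371.0 + 32493.848 = 38864.8480 km = 3.8864848e+07 m
v_esc = sqrt(2*mu/r) = sqrt(2*3.986e14 / 3.8864848e+07)
v_esc = 4529.0296 m/s = 4.5290 km/s

4.5290 km/s


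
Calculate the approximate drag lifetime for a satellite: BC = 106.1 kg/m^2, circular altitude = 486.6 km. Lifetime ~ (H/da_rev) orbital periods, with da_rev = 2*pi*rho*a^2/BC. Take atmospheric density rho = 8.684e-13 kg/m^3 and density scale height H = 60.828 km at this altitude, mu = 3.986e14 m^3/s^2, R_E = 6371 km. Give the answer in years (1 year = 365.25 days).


a = R_E + alt = 6857.6000 km = 6.8576e+06 m
da_rev = 2*pi*rho*a^2/BC = 2*pi*8.684e-13*(6.8576e+06)^2/106.1 = 2.418403 m per revolution
N = H/da_rev = 60828.0000 m / 2.418403 m = 25152.1399 revolutions
P = 2*pi*sqrt(a^3/mu) = 5651.5743 s
lifetime = N*P = 25152.1399 * 5651.5743 = 1.4214919e+08 s = 1645.2452 days
years = 1645.2452 / 365.25 = 4.5044 years

4.5044 years


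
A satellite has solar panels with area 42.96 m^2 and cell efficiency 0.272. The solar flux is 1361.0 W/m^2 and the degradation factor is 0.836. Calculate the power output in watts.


P = area * eta * S * degradation
P = 42.96 * 0.272 * 1361.0 * 0.836
P = 13295.2828 W

13295.2828 W


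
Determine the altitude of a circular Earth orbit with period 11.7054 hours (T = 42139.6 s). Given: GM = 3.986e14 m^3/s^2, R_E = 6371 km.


T = 42139.6 s
r = (mu*T^2/(4*pi^2))^(1/3) = (3.986e14 * 42139.6^2 / (4*pi^2))^(1/3)
r = 2.6172957e+07 m = 26172.9570 km
alt = r - R_E = 26172.9570 - 6371 = 19801.9570 km

19801.9570 km


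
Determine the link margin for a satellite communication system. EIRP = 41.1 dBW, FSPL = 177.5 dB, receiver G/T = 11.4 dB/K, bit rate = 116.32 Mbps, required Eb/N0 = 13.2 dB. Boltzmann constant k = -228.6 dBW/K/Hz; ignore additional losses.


C/N0 = EIRP - FSPL + G/T - k = 41.1 - 177.5 + 11.4 - (-228.6)
C/N0 = 103.6000 dB-Hz
R_b = 116.32 Mbps = 1.1632e+08 bps -> 10*log10(R_b) = 80.6565 dB-Hz
Eb/N0 = C/N0 - 10*log10(R_b) = 103.6000 - 80.6565 = 22.9435 dB
Margin = Eb/N0 - Eb/N0_req = 22.9435 - 13.2 = 9.7435 dB (link closes)

9.7435 dB


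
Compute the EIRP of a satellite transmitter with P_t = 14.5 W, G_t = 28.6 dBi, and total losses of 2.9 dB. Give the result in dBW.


Pt = 14.5 W = 11.6137 dBW
EIRP = Pt_dBW + Gt - losses = 11.6137 + 28.6 - 2.9 = 37.3137 dBW

37.3137 dBW


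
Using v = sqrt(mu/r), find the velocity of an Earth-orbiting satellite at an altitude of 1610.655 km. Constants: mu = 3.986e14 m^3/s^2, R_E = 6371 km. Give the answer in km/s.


r = R_E + alt = 6371.0 + 1610.655 = 7981.6550 km = 7.981655e+06 m
v = sqrt(mu/r) = sqrt(3.986e14 / 7.981655e+06) = 7066.7898 m/s = 7.0668 km/s

7.0668 km/s


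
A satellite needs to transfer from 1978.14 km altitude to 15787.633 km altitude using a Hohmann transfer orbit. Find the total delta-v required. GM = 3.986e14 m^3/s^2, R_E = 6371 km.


r1 = 8349.1400 km = 8.34914e+06 m
r2 = 22158.6330 km = 2.2158633e+07 m
dv1 = sqrt(mu/r1)*(sqrt(2*r2/(r1+r2)) - 1) = 1418.2570 m/s
dv2 = sqrt(mu/r2)*(1 - sqrt(2*r1/(r1+r2))) = 1103.4639 m/s
total dv = |dv1| + |dv2| = 1418.2570 + 1103.4639 = 2521.7209 m/s = 2.5217 km/s

2.5217 km/s


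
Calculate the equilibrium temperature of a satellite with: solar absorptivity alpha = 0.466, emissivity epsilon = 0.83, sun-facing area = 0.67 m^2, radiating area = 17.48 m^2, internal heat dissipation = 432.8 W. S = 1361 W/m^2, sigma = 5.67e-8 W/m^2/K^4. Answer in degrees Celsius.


Numerator = alpha*S*A_sun + Q_int = 0.466*1361*0.67 + 432.8 = 857.7314 W
Denominator = eps*sigma*A_rad = 0.83*5.67e-8*17.48 = 8.2262628e-07 W/K^4
T^4 = 1.0426745e+09 K^4
T = 179.6955 K = -93.4545 C

-93.4545 degrees Celsius


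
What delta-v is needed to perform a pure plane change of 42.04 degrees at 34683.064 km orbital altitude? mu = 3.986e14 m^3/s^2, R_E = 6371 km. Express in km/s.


r = 41054.0640 km = 4.1054064e+07 m
V = sqrt(mu/r) = 3115.9506 m/s
di = 42.04 deg = 0.7337364 rad
dV = 2*V*sin(di/2) = 2*3115.9506*sin(0.3668682)
dV = 2235.3444 m/s = 2.2353 km/s

2.2353 km/s


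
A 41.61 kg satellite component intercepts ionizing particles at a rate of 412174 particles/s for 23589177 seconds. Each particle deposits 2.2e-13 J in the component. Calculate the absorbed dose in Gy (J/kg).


Total energy deposited = rate * time * E_per
  = 412174 * 23589177 * 2.2e-13 = 2.1390 J
Dose = E_total / mass = 2.1390 / 41.61
Dose = 0.05140654 Gy

0.0514 Gy


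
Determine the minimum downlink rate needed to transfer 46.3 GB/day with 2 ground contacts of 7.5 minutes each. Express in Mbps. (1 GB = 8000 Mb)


total contact time = 2 * 7.5 * 60 = 900.0000 s
data = 46.3 GB = 370400.0000 Mb
rate = 370400.0000 / 900.0000 = 411.5556 Mbps

411.5556 Mbps


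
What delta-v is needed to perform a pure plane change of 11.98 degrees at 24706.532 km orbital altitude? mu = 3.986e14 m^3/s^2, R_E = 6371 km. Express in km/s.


r = 31077.5320 km = 3.1077532e+07 m
V = sqrt(mu/r) = 3581.3386 m/s
di = 11.98 deg = 0.2090904 rad
dV = 2*V*sin(di/2) = 2*3581.3386*sin(0.1045452)
dV = 747.4604 m/s = 0.7474604 km/s

0.7475 km/s


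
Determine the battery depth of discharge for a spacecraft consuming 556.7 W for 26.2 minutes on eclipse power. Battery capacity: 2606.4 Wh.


E_used = P * t / 60 = 556.7 * 26.2 / 60 = 243.0923 Wh
DOD = E_used / E_total * 100 = 243.0923 / 2606.4 * 100
DOD = 9.3267 %

9.3267 %


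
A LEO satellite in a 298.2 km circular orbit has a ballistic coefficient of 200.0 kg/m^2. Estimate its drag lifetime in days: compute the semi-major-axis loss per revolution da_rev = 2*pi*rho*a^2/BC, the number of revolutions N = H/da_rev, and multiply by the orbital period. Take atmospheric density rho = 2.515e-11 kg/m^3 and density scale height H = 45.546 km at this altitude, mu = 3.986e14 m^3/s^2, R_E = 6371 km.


a = R_E + alt = 6669.2000 km = 6.6692e+06 m
da_rev = 2*pi*rho*a^2/BC = 2*pi*2.515e-11*(6.6692e+06)^2/200.0 = 35.142718 m per revolution
N = H/da_rev = 45546.0000 m / 35.142718 m = 1296.0295 revolutions
P = 2*pi*sqrt(a^3/mu) = 5420.2814 s
lifetime = N*P = 1296.0295 * 5420.2814 = 7.0248447e+06 s = 81.3061 days

81.3061 days


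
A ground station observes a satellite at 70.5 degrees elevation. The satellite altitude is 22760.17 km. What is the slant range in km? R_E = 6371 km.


h = 22760.17 km, el = 70.5 deg
d = -R_E*sin(el) + sqrt((R_E*sin(el))^2 + 2*R_E*h + h^2)
d = -6371.0000*sin(1.2305) + sqrt((6371.0000*0.9426415)^2 + 2*6371.0000*22760.17 + 22760.17^2)
d = 23047.8695 km

23047.8695 km


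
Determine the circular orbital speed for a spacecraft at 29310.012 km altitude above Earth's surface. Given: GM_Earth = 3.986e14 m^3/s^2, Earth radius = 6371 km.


r = R_E + alt = 6371.0 + 29310.012 = 35681.0120 km = 3.5681012e+07 m
v = sqrt(mu/r) = sqrt(3.986e14 / 3.5681012e+07) = 3342.3357 m/s = 3.3423 km/s

3.3423 km/s


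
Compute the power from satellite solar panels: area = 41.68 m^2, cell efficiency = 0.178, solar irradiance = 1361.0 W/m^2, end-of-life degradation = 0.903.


P = area * eta * S * degradation
P = 41.68 * 0.178 * 1361.0 * 0.903
P = 9117.8740 W

9117.8740 W


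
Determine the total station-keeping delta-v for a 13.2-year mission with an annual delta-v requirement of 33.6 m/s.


dV = rate * years = 33.6 * 13.2
dV = 443.5200 m/s

443.5200 m/s


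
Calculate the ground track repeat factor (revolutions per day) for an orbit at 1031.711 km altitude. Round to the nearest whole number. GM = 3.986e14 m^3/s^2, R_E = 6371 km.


r = 7.402711e+06 m
T = 2*pi*sqrt(r^3/mu) = 6338.6594 s = 105.6443 min
revs/day = 1440 / 105.6443 = 13.6306
Rounded: 14 revolutions per day

14 revolutions per day


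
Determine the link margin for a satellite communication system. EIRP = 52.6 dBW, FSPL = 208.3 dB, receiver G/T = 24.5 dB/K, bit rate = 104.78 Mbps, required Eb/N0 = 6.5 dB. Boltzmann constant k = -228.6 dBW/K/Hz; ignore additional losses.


C/N0 = EIRP - FSPL + G/T - k = 52.6 - 208.3 + 24.5 - (-228.6)
C/N0 = 97.4000 dB-Hz
R_b = 104.78 Mbps = 1.0478e+08 bps -> 10*log10(R_b) = 80.2028 dB-Hz
Eb/N0 = C/N0 - 10*log10(R_b) = 97.4000 - 80.2028 = 17.1972 dB
Margin = Eb/N0 - Eb/N0_req = 17.1972 - 6.5 = 10.6972 dB (link closes)

10.6972 dB


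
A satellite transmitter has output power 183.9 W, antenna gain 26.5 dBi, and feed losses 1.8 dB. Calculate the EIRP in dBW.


Pt = 183.9 W = 22.6458 dBW
EIRP = Pt_dBW + Gt - losses = 22.6458 + 26.5 - 1.8 = 47.3458 dBW

47.3458 dBW


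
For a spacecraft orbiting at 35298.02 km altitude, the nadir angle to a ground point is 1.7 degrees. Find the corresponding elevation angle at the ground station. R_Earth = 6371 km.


r = R_E + alt = 41669.0200 km
Law of sines in the satellite / Earth-center / ground-point triangle:
  sin(nadir)/R_E = sin(90 + el)/r  =>  cos(el) = (r/R_E)*sin(nadir)
cos(el) = (41669.0200 / 6371.0000) * sin(1.7 deg) = 0.1940297
el = arccos(0.1940297) = 78.8120 deg
(Earth-central angle = 90 - nadir - el = 9.4880 deg)

78.8120 degrees


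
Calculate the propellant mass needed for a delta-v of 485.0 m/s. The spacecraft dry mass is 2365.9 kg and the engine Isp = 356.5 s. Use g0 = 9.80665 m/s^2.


ve = Isp * g0 = 356.5 * 9.80665 = 3496.070725 m/s
mass ratio = exp(dv/ve) = exp(485.0/3496.070725) = 1.14881063
m_prop = m_dry * (mr - 1) = 2365.9 * (1.14881063 - 1)
m_prop = 352.0711 kg

352.0711 kg


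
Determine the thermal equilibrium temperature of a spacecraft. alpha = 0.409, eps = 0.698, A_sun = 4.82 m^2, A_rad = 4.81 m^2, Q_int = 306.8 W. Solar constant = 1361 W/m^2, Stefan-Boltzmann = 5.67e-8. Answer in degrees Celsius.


Numerator = alpha*S*A_sun + Q_int = 0.409*1361*4.82 + 306.8 = 2989.8482 W
Denominator = eps*sigma*A_rad = 0.698*5.67e-8*4.81 = 1.9036345e-07 W/K^4
T^4 = 1.5705999e+10 K^4
T = 354.0107 K = 80.8607 C

80.8607 degrees Celsius


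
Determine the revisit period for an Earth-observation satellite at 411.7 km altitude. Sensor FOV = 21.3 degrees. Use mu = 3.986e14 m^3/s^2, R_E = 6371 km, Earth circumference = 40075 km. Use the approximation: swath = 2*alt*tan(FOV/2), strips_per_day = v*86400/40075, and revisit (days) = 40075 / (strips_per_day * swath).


swath = 2*411.7*tan(0.1858776) = 154.8390 km
v = sqrt(mu/r) = 7665.9740 m/s = 7.6660 km/s
strips/day = v*86400/40075 = 7.6660*86400/40075 = 16.5275
coverage/day = strips * swath = 16.5275 * 154.8390 = 2559.1032 km
revisit = 40075 / 2559.1032 = 15.6598 days

15.6598 days


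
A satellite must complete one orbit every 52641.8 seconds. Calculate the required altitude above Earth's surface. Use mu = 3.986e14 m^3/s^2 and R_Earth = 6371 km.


T = 52641.8 s
r = (mu*T^2/(4*pi^2))^(1/3) = (3.986e14 * 52641.8^2 / (4*pi^2))^(1/3)
r = 3.0358456e+07 m = 30358.4555 km
alt = r - R_E = 30358.4555 - 6371 = 23987.4555 km

23987.4555 km


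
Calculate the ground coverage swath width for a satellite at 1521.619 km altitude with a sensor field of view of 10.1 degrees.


FOV = 10.1 deg = 0.1762783 rad
swath = 2 * alt * tan(FOV/2) = 2 * 1521.619 * tan(0.08813913)
swath = 2 * 1521.619 * 0.08836808
swath = 268.9251 km

268.9251 km


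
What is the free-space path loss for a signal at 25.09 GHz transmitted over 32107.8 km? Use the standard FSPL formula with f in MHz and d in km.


f = 25.09 GHz = 25090.0000 MHz
d = 32107.8 km
FSPL = 32.44 + 20*log10(25090.0000) + 20*log10(32107.8)
FSPL = 32.44 + 87.9900 + 90.1322
FSPL = 210.5622 dB

210.5622 dB


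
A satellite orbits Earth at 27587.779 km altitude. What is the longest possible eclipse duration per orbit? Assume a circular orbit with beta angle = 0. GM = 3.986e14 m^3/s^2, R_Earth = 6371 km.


r = 33958.7790 km
T = 1037.9778 min
Eclipse fraction = arcsin(R_E/r)/pi = arcsin(6371.0000/33958.7790)/pi
= arcsin(0.1876098)/pi = 0.06007404
Eclipse duration = 0.06007404 * 1037.9778 = 62.3555 min

62.3555 minutes


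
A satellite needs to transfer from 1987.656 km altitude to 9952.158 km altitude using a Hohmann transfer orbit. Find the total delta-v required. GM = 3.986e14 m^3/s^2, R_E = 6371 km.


r1 = 8358.6560 km = 8.358656e+06 m
r2 = 16323.1580 km = 1.6323158e+07 m
dv1 = sqrt(mu/r1)*(sqrt(2*r2/(r1+r2)) - 1) = 1036.3992 m/s
dv2 = sqrt(mu/r2)*(1 - sqrt(2*r1/(r1+r2))) = 874.7093 m/s
total dv = |dv1| + |dv2| = 1036.3992 + 874.7093 = 1911.1086 m/s = 1.9111 km/s

1.9111 km/s


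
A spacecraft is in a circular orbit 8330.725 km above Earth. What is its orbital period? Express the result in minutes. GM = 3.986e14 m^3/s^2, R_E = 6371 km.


r = 14701.7250 km = 1.4701725e+07 m
T = 2*pi*sqrt(r^3/mu) = 2*pi*sqrt(3.1776414e+21 / 3.986e14)
T = 17740.4104 s = 295.6735 min

295.6735 minutes


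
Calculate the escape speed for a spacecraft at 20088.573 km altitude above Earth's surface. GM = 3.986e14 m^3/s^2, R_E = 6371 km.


r = 6371.0 + 20088.573 = 26459.5730 km = 2.6459573e+07 m
v_esc = sqrt(2*mu/r) = sqrt(2*3.986e14 / 2.6459573e+07)
v_esc = 5488.9873 m/s = 5.4890 km/s

5.4890 km/s


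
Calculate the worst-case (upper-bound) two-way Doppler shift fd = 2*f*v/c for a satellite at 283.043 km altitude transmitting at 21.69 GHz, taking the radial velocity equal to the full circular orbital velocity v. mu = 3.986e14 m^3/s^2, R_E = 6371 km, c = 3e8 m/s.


r = 6.654043e+06 m
v = sqrt(mu/r) = 7739.7306 m/s (worst-case radial velocity)
f = 21.69 GHz = 2.169e+10 Hz
fd = 2*f*v/c = 2*2.169e+10*7739.7306/3.0e+08
fd = 1.119165e+06 Hz

1.1192e+06 Hz


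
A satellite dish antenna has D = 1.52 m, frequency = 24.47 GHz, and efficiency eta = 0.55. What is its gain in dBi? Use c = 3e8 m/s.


lambda = c/f = 3e8 / 2.447e+10 = 0.01225991 m
G = eta*(pi*D/lambda)^2 = 0.55*(pi*1.52/0.01225991)^2
G = 83440.1431 (linear)
G = 10*log10(83440.1431) = 49.2138 dBi

49.2138 dBi


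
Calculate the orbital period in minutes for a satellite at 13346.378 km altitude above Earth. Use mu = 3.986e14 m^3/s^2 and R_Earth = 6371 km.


r = 19717.3780 km = 1.9717378e+07 m
T = 2*pi*sqrt(r^3/mu) = 2*pi*sqrt(7.6656235e+21 / 3.986e14)
T = 27554.0197 s = 459.2337 min

459.2337 minutes


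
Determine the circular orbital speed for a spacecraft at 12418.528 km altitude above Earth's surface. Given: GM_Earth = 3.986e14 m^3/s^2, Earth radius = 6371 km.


r = R_E + alt = 6371.0 + 12418.528 = 18789.5280 km = 1.8789528e+07 m
v = sqrt(mu/r) = sqrt(3.986e14 / 1.8789528e+07) = 4605.8598 m/s = 4.6059 km/s

4.6059 km/s


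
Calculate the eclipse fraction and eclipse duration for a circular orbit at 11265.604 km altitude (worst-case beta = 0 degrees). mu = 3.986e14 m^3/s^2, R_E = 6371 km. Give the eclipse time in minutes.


r = 17636.6040 km
T = 388.4923 min
Eclipse fraction = arcsin(R_E/r)/pi = arcsin(6371.0000/17636.6040)/pi
= arcsin(0.3612373)/pi = 0.1176456
Eclipse duration = 0.1176456 * 388.4923 = 45.7044 min

45.7044 minutes


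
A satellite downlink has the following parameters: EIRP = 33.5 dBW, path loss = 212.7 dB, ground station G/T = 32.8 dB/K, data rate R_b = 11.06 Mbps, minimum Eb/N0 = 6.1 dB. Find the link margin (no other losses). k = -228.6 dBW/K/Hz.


C/N0 = EIRP - FSPL + G/T - k = 33.5 - 212.7 + 32.8 - (-228.6)
C/N0 = 82.2000 dB-Hz
R_b = 11.06 Mbps = 1.106e+07 bps -> 10*log10(R_b) = 70.4376 dB-Hz
Eb/N0 = C/N0 - 10*log10(R_b) = 82.2000 - 70.4376 = 11.7624 dB
Margin = Eb/N0 - Eb/N0_req = 11.7624 - 6.1 = 5.6624 dB (link closes)

5.6624 dB


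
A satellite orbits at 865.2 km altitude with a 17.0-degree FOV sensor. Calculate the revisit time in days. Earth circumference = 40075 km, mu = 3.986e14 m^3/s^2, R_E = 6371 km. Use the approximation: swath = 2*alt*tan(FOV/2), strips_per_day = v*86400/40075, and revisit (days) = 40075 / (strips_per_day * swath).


swath = 2*865.2*tan(0.148353) = 258.6100 km
v = sqrt(mu/r) = 7421.8704 m/s = 7.4219 km/s
strips/day = v*86400/40075 = 7.4219*86400/40075 = 16.0012
coverage/day = strips * swath = 16.0012 * 258.6100 = 4138.0803 km
revisit = 40075 / 4138.0803 = 9.6844 days

9.6844 days


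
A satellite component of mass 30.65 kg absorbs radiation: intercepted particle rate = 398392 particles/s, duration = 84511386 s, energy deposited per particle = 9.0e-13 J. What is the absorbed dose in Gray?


Total energy deposited = rate * time * E_per
  = 398392 * 84511386 * 9.0e-13 = 30.3018 J
Dose = E_total / mass = 30.3018 / 30.65
Dose = 0.9886393 Gy

0.9886 Gy


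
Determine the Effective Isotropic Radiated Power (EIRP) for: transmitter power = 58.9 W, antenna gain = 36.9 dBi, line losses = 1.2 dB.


Pt = 58.9 W = 17.7012 dBW
EIRP = Pt_dBW + Gt - losses = 17.7012 + 36.9 - 1.2 = 53.4012 dBW

53.4012 dBW


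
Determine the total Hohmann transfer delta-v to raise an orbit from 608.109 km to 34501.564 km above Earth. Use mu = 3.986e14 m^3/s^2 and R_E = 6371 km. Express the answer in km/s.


r1 = 6979.1090 km = 6.979109e+06 m
r2 = 40872.5640 km = 4.0872564e+07 m
dv1 = sqrt(mu/r1)*(sqrt(2*r2/(r1+r2)) - 1) = 2320.2561 m/s
dv2 = sqrt(mu/r2)*(1 - sqrt(2*r1/(r1+r2))) = 1436.2341 m/s
total dv = |dv1| + |dv2| = 2320.2561 + 1436.2341 = 3756.4902 m/s = 3.7565 km/s

3.7565 km/s


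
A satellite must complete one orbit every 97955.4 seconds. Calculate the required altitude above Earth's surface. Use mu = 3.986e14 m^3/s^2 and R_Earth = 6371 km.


T = 97955.4 s
r = (mu*T^2/(4*pi^2))^(1/3) = (3.986e14 * 97955.4^2 / (4*pi^2))^(1/3)
r = 4.5928061e+07 m = 45928.0607 km
alt = r - R_E = 45928.0607 - 6371 = 39557.0607 km

39557.0607 km


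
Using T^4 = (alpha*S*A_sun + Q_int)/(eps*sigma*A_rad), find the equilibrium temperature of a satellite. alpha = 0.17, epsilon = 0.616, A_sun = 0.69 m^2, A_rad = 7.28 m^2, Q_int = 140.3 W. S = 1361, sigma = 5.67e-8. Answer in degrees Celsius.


Numerator = alpha*S*A_sun + Q_int = 0.17*1361*0.69 + 140.3 = 299.9453 W
Denominator = eps*sigma*A_rad = 0.616*5.67e-8*7.28 = 2.5427002e-07 W/K^4
T^4 = 1.179633e+09 K^4
T = 185.3262 K = -87.8238 C

-87.8238 degrees Celsius


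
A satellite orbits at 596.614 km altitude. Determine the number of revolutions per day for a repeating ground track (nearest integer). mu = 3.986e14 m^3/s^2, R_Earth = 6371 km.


r = 6.967614e+06 m
T = 2*pi*sqrt(r^3/mu) = 5788.1176 s = 96.4686 min
revs/day = 1440 / 96.4686 = 14.9271
Rounded: 15 revolutions per day

15 revolutions per day


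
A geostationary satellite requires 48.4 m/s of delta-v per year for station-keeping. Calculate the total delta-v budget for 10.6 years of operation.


dV = rate * years = 48.4 * 10.6
dV = 513.0400 m/s

513.0400 m/s


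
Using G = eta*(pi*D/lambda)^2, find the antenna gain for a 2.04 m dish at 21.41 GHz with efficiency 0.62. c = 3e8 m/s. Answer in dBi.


lambda = c/f = 3e8 / 2.141e+10 = 0.01401214 m
G = eta*(pi*D/lambda)^2 = 0.62*(pi*2.04/0.01401214)^2
G = 129700.7821 (linear)
G = 10*log10(129700.7821) = 51.1294 dBi

51.1294 dBi


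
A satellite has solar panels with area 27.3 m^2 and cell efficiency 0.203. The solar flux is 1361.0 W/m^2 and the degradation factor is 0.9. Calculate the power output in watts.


P = area * eta * S * degradation
P = 27.3 * 0.203 * 1361.0 * 0.9
P = 6788.2733 W

6788.2733 W


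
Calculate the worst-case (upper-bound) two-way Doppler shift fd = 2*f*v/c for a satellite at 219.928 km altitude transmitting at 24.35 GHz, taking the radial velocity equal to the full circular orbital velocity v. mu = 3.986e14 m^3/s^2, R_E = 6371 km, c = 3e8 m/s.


r = 6.590928e+06 m
v = sqrt(mu/r) = 7776.7003 m/s (worst-case radial velocity)
f = 24.35 GHz = 2.435e+10 Hz
fd = 2*f*v/c = 2*2.435e+10*7776.7003/3.0e+08
fd = 1.2624177e+06 Hz

1.2624e+06 Hz


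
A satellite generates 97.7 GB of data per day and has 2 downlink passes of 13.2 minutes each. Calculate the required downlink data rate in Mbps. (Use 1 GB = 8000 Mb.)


total contact time = 2 * 13.2 * 60 = 1584.0000 s
data = 97.7 GB = 781600.0000 Mb
rate = 781600.0000 / 1584.0000 = 493.4343 Mbps

493.4343 Mbps


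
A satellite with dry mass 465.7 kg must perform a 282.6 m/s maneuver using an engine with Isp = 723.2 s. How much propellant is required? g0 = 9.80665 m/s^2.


ve = Isp * g0 = 723.2 * 9.80665 = 7092.169280 m/s
mass ratio = exp(dv/ve) = exp(282.6/7092.169280) = 1.04065130
m_prop = m_dry * (mr - 1) = 465.7 * (1.04065130 - 1)
m_prop = 18.9313 kg

18.9313 kg


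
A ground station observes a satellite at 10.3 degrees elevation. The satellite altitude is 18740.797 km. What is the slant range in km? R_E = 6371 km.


h = 18740.797 km, el = 10.3 deg
d = -R_E*sin(el) + sqrt((R_E*sin(el))^2 + 2*R_E*h + h^2)
d = -6371.0000*sin(0.1797689) + sqrt((6371.0000*0.1788022)^2 + 2*6371.0000*18740.797 + 18740.797^2)
d = 23177.7252 km

23177.7252 km


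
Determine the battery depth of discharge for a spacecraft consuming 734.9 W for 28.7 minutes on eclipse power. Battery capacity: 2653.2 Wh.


E_used = P * t / 60 = 734.9 * 28.7 / 60 = 351.5272 Wh
DOD = E_used / E_total * 100 = 351.5272 / 2653.2 * 100
DOD = 13.2492 %

13.2492 %


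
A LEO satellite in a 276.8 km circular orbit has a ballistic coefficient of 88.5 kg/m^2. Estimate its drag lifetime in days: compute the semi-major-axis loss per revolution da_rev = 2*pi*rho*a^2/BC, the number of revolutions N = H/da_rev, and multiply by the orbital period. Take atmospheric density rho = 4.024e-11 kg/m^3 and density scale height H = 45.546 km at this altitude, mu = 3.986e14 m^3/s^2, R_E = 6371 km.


a = R_E + alt = 6647.8000 km = 6.6478e+06 m
da_rev = 2*pi*rho*a^2/BC = 2*pi*4.024e-11*(6.6478e+06)^2/88.5 = 126.255545 m per revolution
N = H/da_rev = 45546.0000 m / 126.255545 m = 360.7446 revolutions
P = 2*pi*sqrt(a^3/mu) = 5394.2136 s
lifetime = N*P = 360.7446 * 5394.2136 = 1.9459332e+06 s = 22.5224 days

22.5224 days


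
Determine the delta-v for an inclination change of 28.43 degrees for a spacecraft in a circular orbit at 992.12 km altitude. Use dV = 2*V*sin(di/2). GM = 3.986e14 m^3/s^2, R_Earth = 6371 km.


r = 7363.1200 km = 7.36312e+06 m
V = sqrt(mu/r) = 7357.6260 m/s
di = 28.43 deg = 0.4961971 rad
dV = 2*V*sin(di/2) = 2*7357.6260*sin(0.2480986)
dV = 3613.4946 m/s = 3.6135 km/s

3.6135 km/s


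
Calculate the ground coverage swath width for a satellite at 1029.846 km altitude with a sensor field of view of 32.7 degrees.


FOV = 32.7 deg = 0.5707227 rad
swath = 2 * alt * tan(FOV/2) = 2 * 1029.846 * tan(0.2853613)
swath = 2 * 1029.846 * 0.293368
swath = 604.2477 km

604.2477 km


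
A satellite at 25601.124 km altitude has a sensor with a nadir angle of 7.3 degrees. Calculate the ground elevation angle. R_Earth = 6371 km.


r = R_E + alt = 31972.1240 km
Law of sines in the satellite / Earth-center / ground-point triangle:
  sin(nadir)/R_E = sin(90 + el)/r  =>  cos(el) = (r/R_E)*sin(nadir)
cos(el) = (31972.1240 / 6371.0000) * sin(7.3 deg) = 0.637659
el = arccos(0.637659) = 50.3825 deg
(Earth-central angle = 90 - nadir - el = 32.3175 deg)

50.3825 degrees


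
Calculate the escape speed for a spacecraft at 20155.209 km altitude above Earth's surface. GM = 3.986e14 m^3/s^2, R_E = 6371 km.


r = 6371.0 + 20155.209 = 26526.2090 km = 2.6526209e+07 m
v_esc = sqrt(2*mu/r) = sqrt(2*3.986e14 / 2.6526209e+07)
v_esc = 5482.0886 m/s = 5.4821 km/s

5.4821 km/s


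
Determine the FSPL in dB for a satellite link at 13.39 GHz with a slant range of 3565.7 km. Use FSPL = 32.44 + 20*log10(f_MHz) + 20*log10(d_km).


f = 13.39 GHz = 13390.0000 MHz
d = 3565.7 km
FSPL = 32.44 + 20*log10(13390.0000) + 20*log10(3565.7)
FSPL = 32.44 + 82.5356 + 71.0429
FSPL = 186.0185 dB

186.0185 dB


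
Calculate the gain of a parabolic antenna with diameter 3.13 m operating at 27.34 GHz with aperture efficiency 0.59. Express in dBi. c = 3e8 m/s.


lambda = c/f = 3e8 / 2.734e+10 = 0.01097293 m
G = eta*(pi*D/lambda)^2 = 0.59*(pi*3.13/0.01097293)^2
G = 473799.8765 (linear)
G = 10*log10(473799.8765) = 56.7559 dBi

56.7559 dBi


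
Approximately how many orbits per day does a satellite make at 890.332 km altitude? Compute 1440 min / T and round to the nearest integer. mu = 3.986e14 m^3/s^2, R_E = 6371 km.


r = 7.261332e+06 m
T = 2*pi*sqrt(r^3/mu) = 6157.9430 s = 102.6324 min
revs/day = 1440 / 102.6324 = 14.0307
Rounded: 14 revolutions per day

14 revolutions per day


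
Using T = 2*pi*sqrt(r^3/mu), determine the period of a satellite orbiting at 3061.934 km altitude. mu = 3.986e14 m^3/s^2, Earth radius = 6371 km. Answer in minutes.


r = 9432.9340 km = 9.432934e+06 m
T = 2*pi*sqrt(r^3/mu) = 2*pi*sqrt(8.3934477e+20 / 3.986e14)
T = 9117.6185 s = 151.9603 min

151.9603 minutes


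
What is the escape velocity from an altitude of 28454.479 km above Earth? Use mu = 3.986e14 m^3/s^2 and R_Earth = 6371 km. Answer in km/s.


r = 6371.0 + 28454.479 = 34825.4790 km = 3.4825479e+07 m
v_esc = sqrt(2*mu/r) = sqrt(2*3.986e14 / 3.4825479e+07)
v_esc = 4784.4839 m/s = 4.7845 km/s

4.7845 km/s


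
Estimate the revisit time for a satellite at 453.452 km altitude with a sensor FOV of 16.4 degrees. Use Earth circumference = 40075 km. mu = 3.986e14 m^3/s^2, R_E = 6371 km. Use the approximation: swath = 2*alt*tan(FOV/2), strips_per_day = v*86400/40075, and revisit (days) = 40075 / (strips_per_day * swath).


swath = 2*453.452*tan(0.143117) = 130.6869 km
v = sqrt(mu/r) = 7642.4878 m/s = 7.6425 km/s
strips/day = v*86400/40075 = 7.6425*86400/40075 = 16.4769
coverage/day = strips * swath = 16.4769 * 130.6869 = 2153.3117 km
revisit = 40075 / 2153.3117 = 18.6109 days

18.6109 days


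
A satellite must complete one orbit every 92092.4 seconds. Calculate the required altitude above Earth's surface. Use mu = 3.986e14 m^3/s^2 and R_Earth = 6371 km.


T = 92092.4 s
r = (mu*T^2/(4*pi^2))^(1/3) = (3.986e14 * 92092.4^2 / (4*pi^2))^(1/3)
r = 4.407663e+07 m = 44076.6298 km
alt = r - R_E = 44076.6298 - 6371 = 37705.6298 km

37705.6298 km


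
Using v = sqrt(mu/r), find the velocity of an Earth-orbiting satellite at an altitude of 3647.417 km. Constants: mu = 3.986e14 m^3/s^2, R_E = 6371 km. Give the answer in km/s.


r = R_E + alt = 6371.0 + 3647.417 = 10018.4170 km = 1.0018417e+07 m
v = sqrt(mu/r) = sqrt(3.986e14 / 1.0018417e+07) = 6307.6719 m/s = 6.3077 km/s

6.3077 km/s
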